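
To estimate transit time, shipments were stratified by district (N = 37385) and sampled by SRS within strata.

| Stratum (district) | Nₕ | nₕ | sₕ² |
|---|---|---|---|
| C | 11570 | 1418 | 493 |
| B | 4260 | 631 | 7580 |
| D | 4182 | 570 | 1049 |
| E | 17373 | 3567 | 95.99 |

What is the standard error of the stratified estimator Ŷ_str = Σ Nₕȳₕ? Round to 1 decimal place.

Var(Ŷ_str) = Σₕ Nₕ²(1 − fₕ)sₕ²/nₕ.
C: 11570²·(1 − 1418/11570)·493/1418 = 4.0837172 × 10^7.
B: 4260²·(1 − 631/4260)·7580/631 = 1.8571048 × 10^8.
D: 4182²·(1 − 570/4182)·1049/570 = 2.7799207 × 10^7.
E: 17373²·(1 − 3567/17373)·95.99/3567 = 6.4545441 × 10^6.
Sum = 2.608014 × 10^8.
SE = √(2.608014 × 10^8) = 16149.3.

16149.3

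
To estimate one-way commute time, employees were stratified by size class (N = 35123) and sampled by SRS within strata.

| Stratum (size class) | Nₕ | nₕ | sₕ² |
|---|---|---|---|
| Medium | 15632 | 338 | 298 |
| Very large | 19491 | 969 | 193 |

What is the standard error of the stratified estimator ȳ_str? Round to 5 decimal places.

Var(ȳ_str) = Σₕ Wₕ²(1 − fₕ)sₕ²/nₕ with Wₕ = Nₕ/N, N = 35123.
Medium: Wₕ = 0.44506449; term = 0.44506449²·(1 − 0.02162231)·298/338 = 0.17086456.
Very large: Wₕ = 0.55493551; term = 0.55493551²·(1 − 0.04971525)·193/969 = 0.058287084.
Sum = 0.22915164.
SE = √(0.22915164) = 0.47870.

0.47870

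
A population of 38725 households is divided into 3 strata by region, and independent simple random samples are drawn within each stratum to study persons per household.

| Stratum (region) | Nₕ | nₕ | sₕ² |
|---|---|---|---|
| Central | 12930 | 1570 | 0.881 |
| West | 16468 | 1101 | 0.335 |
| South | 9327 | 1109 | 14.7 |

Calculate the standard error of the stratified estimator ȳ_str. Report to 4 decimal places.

0.0280

Var(ȳ_str) = Σₕ Wₕ²(1 − fₕ)sₕ²/nₕ with Wₕ = Nₕ/N, N = 38725.
Central: Wₕ = 0.33389283; term = 0.33389283²·(1 − 0.12142305)·0.881/1570 = 5.4962978 × 10^-5.
West: Wₕ = 0.42525500; term = 0.42525500²·(1 − 0.06685693)·0.335/1101 = 5.134576 × 10^-5.
South: Wₕ = 0.24085216; term = 0.24085216²·(1 − 0.11890211)·14.7/1109 = 6.7750273 × 10^-4.
Sum = 7.8381147 × 10^-4.
SE = √(7.8381147 × 10^-4) = 0.0280.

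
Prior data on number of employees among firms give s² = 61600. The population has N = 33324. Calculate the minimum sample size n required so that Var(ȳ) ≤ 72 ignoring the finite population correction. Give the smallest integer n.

856

Without fpc, n₀ = s²/D = 61600/72 = 855.5556.
Rounding up, n = 856.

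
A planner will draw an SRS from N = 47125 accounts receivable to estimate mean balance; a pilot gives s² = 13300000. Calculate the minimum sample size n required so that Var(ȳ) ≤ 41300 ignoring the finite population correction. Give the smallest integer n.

Without fpc, n₀ = s²/D = 13300000/41300 = 322.0339.
Rounding up, n = 323.

323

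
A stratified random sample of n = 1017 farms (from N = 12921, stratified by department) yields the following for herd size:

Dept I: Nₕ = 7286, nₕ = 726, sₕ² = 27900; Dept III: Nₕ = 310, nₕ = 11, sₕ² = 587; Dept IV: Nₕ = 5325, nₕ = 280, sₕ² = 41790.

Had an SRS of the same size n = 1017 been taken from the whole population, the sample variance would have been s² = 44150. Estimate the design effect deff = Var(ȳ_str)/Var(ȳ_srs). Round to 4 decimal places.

Var(ȳ_str) = Σ Wₕ²(1−fₕ)sₕ²/nₕ with Wₕ = Nₕ/12921:
  Dept I: (7286/12921)²·(1−726/7286)·27900/726 = 11.001916
  Dept III: (310/12921)²·(1−11/310)·587/11 = 0.029626889
  Dept IV: (5325/12921)²·(1−280/5325)·41790/280 = 24.016121
  → Var(ȳ_str) = 35.047664.
Var(ȳ_srs) = (1 − 1017/12921)·44150/1017 = 39.995078.
deff = 35.047664 / 39.995078 = 0.8763.

0.8763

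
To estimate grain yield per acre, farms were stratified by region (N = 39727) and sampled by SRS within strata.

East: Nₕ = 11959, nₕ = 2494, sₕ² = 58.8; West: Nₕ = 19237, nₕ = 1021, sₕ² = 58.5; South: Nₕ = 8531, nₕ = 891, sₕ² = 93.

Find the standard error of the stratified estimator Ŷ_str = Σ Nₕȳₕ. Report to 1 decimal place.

Var(Ŷ_str) = Σₕ Nₕ²(1 − fₕ)sₕ²/nₕ.
East: 11959²·(1 − 2494/11959)·58.8/2494 = 2.6686791 × 10^6.
West: 19237²·(1 − 1021/19237)·58.5/1021 = 2.0078002 × 10^7.
South: 8531²·(1 − 891/8531)·93/891 = 6.8029698 × 10^6.
Sum = 2.9549651 × 10^7.
SE = √(2.9549651 × 10^7) = 5436.0.

5436.0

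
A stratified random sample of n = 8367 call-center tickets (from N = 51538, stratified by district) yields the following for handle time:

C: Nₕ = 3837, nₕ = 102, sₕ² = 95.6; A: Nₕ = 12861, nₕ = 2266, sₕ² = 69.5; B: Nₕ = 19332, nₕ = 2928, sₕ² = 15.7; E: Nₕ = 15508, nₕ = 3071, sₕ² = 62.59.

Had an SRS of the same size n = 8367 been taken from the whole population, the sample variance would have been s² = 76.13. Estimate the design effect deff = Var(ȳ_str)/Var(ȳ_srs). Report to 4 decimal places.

Var(ȳ_str) = Σ Wₕ²(1−fₕ)sₕ²/nₕ with Wₕ = Nₕ/51538:
  C: (3837/51538)²·(1−102/3837)·95.6/102 = 0.0050569074
  A: (12861/51538)²·(1−2266/12861)·69.5/2266 = 0.0015734229
  B: (19332/51538)²·(1−2928/19332)·15.7/2928 = 6.4017691 × 10^-4
  E: (15508/51538)²·(1−3071/15508)·62.59/3071 = 0.0014799309
  → Var(ȳ_str) = 0.0087504381.
Var(ȳ_srs) = (1 − 8367/51538)·76.13/8367 = 0.0076216782.
deff = 0.0087504381 / 0.0076216782 = 1.1481.

1.1481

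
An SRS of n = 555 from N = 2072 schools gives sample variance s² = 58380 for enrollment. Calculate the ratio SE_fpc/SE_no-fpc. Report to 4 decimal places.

0.8557

f = n/N = 555/2072 = 0.26785714.
SE_no-fpc = √(s²/n) = 10.256178; SE_fpc = √((1−f)s²/n) = 8.7757344.
Ratio = √(1−f) = 0.85565347.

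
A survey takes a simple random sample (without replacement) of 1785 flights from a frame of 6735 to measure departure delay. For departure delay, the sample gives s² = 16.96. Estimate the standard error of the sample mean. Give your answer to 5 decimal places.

Under SRS without replacement, Var(ȳ) = (1 − f)·s²/n with f = n/N = 1785/6735 = 0.26503341.
Var(ȳ) = (1 − 0.26503341)·16.96/1785 = 0.73496659·0.0095014006 = 0.006983212.
SE(ȳ) = √(0.006983212) = 0.08357.

0.08357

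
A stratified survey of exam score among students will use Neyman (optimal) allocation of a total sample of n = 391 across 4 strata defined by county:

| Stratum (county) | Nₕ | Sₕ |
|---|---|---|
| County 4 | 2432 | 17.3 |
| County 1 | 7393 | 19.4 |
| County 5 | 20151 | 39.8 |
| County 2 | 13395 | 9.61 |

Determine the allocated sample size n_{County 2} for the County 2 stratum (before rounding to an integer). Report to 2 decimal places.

45.09

Neyman allocation: nₕ = n·NₕSₕ / Σⱼ NⱼSⱼ.
Σ NⱼSⱼ = 2432·17.3 + 7393·19.4 + 20151·39.8 + 13395·9.61 = 1.1162335 × 10^6.
n_{County 2} = 391·13395·9.61 / (1.1162335 × 10^6) = 45.09.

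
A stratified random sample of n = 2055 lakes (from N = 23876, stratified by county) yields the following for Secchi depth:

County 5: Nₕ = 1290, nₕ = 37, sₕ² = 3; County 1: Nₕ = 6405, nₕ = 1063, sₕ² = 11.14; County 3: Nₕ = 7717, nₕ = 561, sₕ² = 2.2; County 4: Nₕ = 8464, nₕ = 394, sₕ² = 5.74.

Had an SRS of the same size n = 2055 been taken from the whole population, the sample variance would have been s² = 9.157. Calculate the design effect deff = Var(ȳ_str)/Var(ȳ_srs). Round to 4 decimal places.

0.7328

Var(ȳ_str) = Σ Wₕ²(1−fₕ)sₕ²/nₕ with Wₕ = Nₕ/23876:
  County 5: (1290/23876)²·(1−37/1290)·3/37 = 2.2989905 × 10^-4
  County 1: (6405/23876)²·(1−1063/6405)·11.14/1063 = 6.2900168 × 10^-4
  County 3: (7717/23876)²·(1−561/7717)·2.2/561 = 3.7988794 × 10^-4
  County 4: (8464/23876)²·(1−394/8464)·5.74/394 = 0.0017455879
  → Var(ȳ_str) = 0.0029843766.
Var(ȳ_srs) = (1 − 2055/23876)·9.157/2055 = 0.0040724379.
deff = 0.0029843766 / 0.0040724379 = 0.7328.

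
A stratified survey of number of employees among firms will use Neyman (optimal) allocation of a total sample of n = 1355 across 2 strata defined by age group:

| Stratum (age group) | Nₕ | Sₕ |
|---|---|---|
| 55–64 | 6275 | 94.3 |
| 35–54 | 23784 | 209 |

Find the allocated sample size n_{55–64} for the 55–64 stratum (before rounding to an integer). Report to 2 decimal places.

Neyman allocation: nₕ = n·NₕSₕ / Σⱼ NⱼSⱼ.
Σ NⱼSⱼ = 6275·94.3 + 23784·209 = 5.5625885 × 10^6.
n_{55–64} = 1355·6275·94.3 / (5.5625885 × 10^6) = 144.14.

144.14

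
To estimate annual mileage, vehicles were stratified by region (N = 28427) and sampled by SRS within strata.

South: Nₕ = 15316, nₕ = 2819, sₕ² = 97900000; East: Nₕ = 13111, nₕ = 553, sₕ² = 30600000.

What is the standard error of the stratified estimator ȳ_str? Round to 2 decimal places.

139.64

Var(ȳ_str) = Σₕ Wₕ²(1 − fₕ)sₕ²/nₕ with Wₕ = Nₕ/N, N = 28427.
South: Wₕ = 0.53878355; term = 0.53878355²·(1 − 0.18405589)·97900000/2819 = 8225.7723.
East: Wₕ = 0.46121645; term = 0.46121645²·(1 − 0.04217832)·30600000/553 = 11274.325.
Sum = 19500.097.
SE = √(19500.097) = 139.64.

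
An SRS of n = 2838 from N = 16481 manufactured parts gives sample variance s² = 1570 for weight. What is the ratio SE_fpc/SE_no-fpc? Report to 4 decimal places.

0.9098

f = n/N = 2838/16481 = 0.17219829.
SE_no-fpc = √(s²/n) = 0.74377852; SE_fpc = √((1−f)s²/n) = 0.67671654.
Ratio = √(1−f) = 0.90983609.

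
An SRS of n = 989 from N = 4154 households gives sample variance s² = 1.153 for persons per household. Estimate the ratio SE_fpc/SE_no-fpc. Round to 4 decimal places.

0.8729

f = n/N = 989/4154 = 0.23808377.
SE_no-fpc = √(s²/n) = 0.034144166; SE_fpc = √((1−f)s²/n) = 0.029803696.
Ratio = √(1−f) = 0.87287813.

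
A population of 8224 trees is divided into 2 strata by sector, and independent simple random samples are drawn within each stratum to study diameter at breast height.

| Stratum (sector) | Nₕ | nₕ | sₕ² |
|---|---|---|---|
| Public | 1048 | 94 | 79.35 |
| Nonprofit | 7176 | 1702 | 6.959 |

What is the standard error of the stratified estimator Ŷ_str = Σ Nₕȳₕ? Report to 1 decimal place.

1002.3

Var(Ŷ_str) = Σₕ Nₕ²(1 − fₕ)sₕ²/nₕ.
Public: 1048²·(1 − 94/1048)·79.35/94 = 843973.35.
Nonprofit: 7176²·(1 − 1702/7176)·6.959/1702 = 160610.71.
Sum = 1.0045841 × 10^6.
SE = √(1.0045841 × 10^6) = 1002.3.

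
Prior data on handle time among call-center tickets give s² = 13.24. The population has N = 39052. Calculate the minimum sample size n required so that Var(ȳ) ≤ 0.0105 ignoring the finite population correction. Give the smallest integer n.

Without fpc, n₀ = s²/D = 13.24/0.0105 = 1260.9524.
Rounding up, n = 1261.

1261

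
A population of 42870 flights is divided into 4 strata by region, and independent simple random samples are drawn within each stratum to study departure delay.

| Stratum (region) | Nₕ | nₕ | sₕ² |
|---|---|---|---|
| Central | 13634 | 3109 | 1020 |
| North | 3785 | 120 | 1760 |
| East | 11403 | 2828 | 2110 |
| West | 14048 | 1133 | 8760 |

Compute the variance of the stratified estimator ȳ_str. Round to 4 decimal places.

0.9393

Var(ȳ_str) = Σₕ Wₕ²(1 − fₕ)sₕ²/nₕ with Wₕ = Nₕ/N, N = 42870.
Central: Wₕ = 0.31803126; term = 0.31803126²·(1 − 0.22803286)·1020/3109 = 0.025616387.
North: Wₕ = 0.08829018; term = 0.08829018²·(1 − 0.03170410)·1760/120 = 0.11070426.
East: Wₕ = 0.26599020; term = 0.26599020²·(1 − 0.24800491)·2110/2828 = 0.039696237.
West: Wₕ = 0.32768836; term = 0.32768836²·(1 − 0.08065205)·8760/1133 = 0.76326639.
Sum = 0.93928327.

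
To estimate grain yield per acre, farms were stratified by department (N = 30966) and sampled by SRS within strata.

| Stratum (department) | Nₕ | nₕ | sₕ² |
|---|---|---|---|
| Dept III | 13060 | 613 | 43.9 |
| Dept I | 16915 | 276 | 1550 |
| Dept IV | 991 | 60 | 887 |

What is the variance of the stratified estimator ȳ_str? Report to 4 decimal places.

1.6747

Var(ȳ_str) = Σₕ Wₕ²(1 − fₕ)sₕ²/nₕ with Wₕ = Nₕ/N, N = 30966.
Dept III: Wₕ = 0.42175289; term = 0.42175289²·(1 − 0.04693721)·43.9/613 = 0.012140643.
Dept I: Wₕ = 0.54624427; term = 0.54624427²·(1 − 0.01631688)·1550/276 = 1.6483583.
Dept IV: Wₕ = 0.03200284; term = 0.03200284²·(1 − 0.06054490)·887/60 = 0.014224123.
Sum = 1.6747231.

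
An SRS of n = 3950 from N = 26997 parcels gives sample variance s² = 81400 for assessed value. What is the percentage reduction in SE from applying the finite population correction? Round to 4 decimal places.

7.6048

f = n/N = 3950/26997 = 0.14631255.
SE_no-fpc = √(s²/n) = 4.5395589; SE_fpc = √((1−f)s²/n) = 4.1943349.
Ratio = √(1−f) = 0.92395208. Reduction = 100·(1 − 0.92395208) = 7.6048%.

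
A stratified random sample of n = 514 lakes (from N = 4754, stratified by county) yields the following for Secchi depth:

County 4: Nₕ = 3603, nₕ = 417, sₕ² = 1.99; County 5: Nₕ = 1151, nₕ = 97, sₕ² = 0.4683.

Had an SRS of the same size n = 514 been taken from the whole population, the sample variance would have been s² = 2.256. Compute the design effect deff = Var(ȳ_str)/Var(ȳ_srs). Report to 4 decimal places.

Var(ȳ_str) = Σ Wₕ²(1−fₕ)sₕ²/nₕ with Wₕ = Nₕ/4754:
  County 4: (3603/4754)²·(1−417/3603)·1.99/417 = 0.0024238665
  County 5: (1151/4754)²·(1−97/1151)·0.4683/97 = 2.5914928 × 10^-4
  → Var(ȳ_str) = 0.0026830158.
Var(ȳ_srs) = (1 − 514/4754)·2.256/514 = 0.0039145573.
deff = 0.0026830158 / 0.0039145573 = 0.6854.

0.6854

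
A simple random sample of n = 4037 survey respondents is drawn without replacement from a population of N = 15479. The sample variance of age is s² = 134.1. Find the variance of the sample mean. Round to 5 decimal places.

Under SRS without replacement, Var(ȳ) = (1 − f)·s²/n with f = n/N = 4037/15479 = 0.26080496.
Var(ȳ) = (1 − 0.26080496)·134.1/4037 = 0.73919504·0.033217736 = 0.024554386.

0.02455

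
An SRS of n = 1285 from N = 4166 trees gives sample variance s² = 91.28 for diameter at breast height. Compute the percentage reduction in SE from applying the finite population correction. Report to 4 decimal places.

16.8405

f = n/N = 1285/4166 = 0.30844935.
SE_no-fpc = √(s²/n) = 0.26652396; SE_fpc = √((1−f)s²/n) = 0.22164005.
Ratio = √(1−f) = 0.83159524. Reduction = 100·(1 − 0.83159524) = 16.8405%.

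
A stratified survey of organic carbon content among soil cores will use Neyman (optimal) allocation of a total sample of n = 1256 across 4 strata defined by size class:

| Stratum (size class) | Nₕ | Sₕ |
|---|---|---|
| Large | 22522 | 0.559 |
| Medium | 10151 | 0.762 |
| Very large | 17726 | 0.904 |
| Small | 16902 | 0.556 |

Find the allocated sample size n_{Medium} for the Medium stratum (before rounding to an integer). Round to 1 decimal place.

212.4

Neyman allocation: nₕ = n·NₕSₕ / Σⱼ NⱼSⱼ.
Σ NⱼSⱼ = 22522·0.559 + 10151·0.762 + 17726·0.904 + 16902·0.556 = 45746.676.
n_{Medium} = 1256·10151·0.762 / 45746.676 = 212.4.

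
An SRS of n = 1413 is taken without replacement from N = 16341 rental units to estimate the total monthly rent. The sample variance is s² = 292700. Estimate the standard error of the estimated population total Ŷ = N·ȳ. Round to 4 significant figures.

Var(Ŷ) = N²·Var(ȳ) = N²·(1 − n/N)·s²/n.
f = 1413/16341 = 0.08646962; Var(ȳ) = 0.91353038·292700/1413 = 189.23591.
Var(Ŷ) = 16341² · 189.23591 = 5.053134 × 10^10.
SE(Ŷ) = √(5.053134 × 10^10) = 224800.

224800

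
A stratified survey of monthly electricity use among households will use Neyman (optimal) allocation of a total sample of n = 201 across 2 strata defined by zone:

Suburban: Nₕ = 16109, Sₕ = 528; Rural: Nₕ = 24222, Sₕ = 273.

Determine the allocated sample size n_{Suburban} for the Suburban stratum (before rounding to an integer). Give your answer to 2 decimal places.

Neyman allocation: nₕ = n·NₕSₕ / Σⱼ NⱼSⱼ.
Σ NⱼSⱼ = 16109·528 + 24222·273 = 1.5118158 × 10^7.
n_{Suburban} = 201·16109·528 / (1.5118158 × 10^7) = 113.08.

113.08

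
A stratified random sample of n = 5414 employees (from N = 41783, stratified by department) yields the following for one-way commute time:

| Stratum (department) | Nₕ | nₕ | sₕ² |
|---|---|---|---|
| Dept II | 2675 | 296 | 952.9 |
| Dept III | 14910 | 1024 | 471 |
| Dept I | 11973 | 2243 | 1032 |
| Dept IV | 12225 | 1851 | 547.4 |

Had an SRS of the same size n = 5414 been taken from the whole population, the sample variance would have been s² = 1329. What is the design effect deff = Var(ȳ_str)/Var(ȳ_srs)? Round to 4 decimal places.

0.5544

Var(ȳ_str) = Σ Wₕ²(1−fₕ)sₕ²/nₕ with Wₕ = Nₕ/41783:
  Dept II: (2675/41783)²·(1−296/2675)·952.9/296 = 0.011734771
  Dept III: (14910/41783)²·(1−1024/14910)·471/1024 = 0.054547709
  Dept I: (11973/41783)²·(1−2243/11973)·1032/2243 = 0.030702024
  Dept IV: (12225/41783)²·(1−1851/12225)·547.4/1851 = 0.021482966
  → Var(ȳ_str) = 0.11846747.
Var(ȳ_srs) = (1 − 5414/41783)·1329/5414 = 0.2136675.
deff = 0.11846747 / 0.2136675 = 0.5544.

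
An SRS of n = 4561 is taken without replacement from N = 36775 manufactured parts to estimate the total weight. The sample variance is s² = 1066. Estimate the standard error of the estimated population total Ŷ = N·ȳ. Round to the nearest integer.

16640

Var(Ŷ) = N²·Var(ȳ) = N²·(1 − n/N)·s²/n.
f = 4561/36775 = 0.12402447; Var(ȳ) = 0.87597553·1066/4561 = 0.20473359.
Var(Ŷ) = 36775² · 0.20473359 = 2.7688184 × 10^8.
SE(Ŷ) = √(2.7688184 × 10^8) = 16640.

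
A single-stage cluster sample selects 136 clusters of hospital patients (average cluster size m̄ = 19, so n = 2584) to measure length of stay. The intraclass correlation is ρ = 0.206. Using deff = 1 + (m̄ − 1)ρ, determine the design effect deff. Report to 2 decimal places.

deff = 1 + (19 − 1)·0.206 = 1 + 3.708 = 4.708.

4.71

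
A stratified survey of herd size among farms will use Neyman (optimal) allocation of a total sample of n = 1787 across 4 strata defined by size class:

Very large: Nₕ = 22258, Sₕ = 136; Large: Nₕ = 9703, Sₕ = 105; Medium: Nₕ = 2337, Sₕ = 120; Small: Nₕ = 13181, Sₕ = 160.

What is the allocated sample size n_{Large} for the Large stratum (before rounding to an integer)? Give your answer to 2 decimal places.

282.91

Neyman allocation: nₕ = n·NₕSₕ / Σⱼ NⱼSⱼ.
Σ NⱼSⱼ = 22258·136 + 9703·105 + 2337·120 + 13181·160 = 6.435303 × 10^6.
n_{Large} = 1787·9703·105 / (6.435303 × 10^6) = 282.91.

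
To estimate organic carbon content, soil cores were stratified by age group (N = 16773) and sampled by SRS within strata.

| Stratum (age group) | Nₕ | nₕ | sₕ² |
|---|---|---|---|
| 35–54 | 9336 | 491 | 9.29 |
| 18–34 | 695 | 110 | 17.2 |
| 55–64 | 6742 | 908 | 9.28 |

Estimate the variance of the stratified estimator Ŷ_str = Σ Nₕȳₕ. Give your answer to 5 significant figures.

2.0280 × 10^6

Var(Ŷ_str) = Σₕ Nₕ²(1 − fₕ)sₕ²/nₕ.
35–54: 9336²·(1 − 491/9336)·9.29/491 = 1.5624024 × 10^6.
18–34: 695²·(1 − 110/695)·17.2/110 = 63573.545.
55–64: 6742²·(1 − 908/6742)·9.28/908 = 401991.9.
Sum = 2.0279678 × 10^6.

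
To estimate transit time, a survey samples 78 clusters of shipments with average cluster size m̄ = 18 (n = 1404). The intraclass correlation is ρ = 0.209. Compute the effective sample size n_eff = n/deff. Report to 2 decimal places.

308.37

deff = 1 + (18 − 1)·0.209 = 1 + 3.553 = 4.553.
n_eff = 1404 / 4.553 = 308.37.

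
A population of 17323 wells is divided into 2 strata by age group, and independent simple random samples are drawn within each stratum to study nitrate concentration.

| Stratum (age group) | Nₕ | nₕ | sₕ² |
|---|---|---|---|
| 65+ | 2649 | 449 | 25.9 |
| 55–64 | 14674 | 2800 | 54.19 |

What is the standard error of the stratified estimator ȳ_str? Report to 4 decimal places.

Var(ȳ_str) = Σₕ Wₕ²(1 − fₕ)sₕ²/nₕ with Wₕ = Nₕ/N, N = 17323.
65+: Wₕ = 0.15291809; term = 0.15291809²·(1 − 0.16949792)·25.9/449 = 0.001120242.
55–64: Wₕ = 0.84708191; term = 0.84708191²·(1 − 0.19081368)·54.19/2800 = 0.011237261.
Sum = 0.012357503.
SE = √(0.012357503) = 0.1112.

0.1112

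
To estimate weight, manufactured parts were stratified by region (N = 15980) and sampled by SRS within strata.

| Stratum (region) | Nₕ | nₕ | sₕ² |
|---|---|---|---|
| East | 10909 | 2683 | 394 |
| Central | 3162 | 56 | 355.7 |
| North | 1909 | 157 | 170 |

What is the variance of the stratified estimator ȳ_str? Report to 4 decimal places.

0.3101

Var(ȳ_str) = Σₕ Wₕ²(1 − fₕ)sₕ²/nₕ with Wₕ = Nₕ/N, N = 15980.
East: Wₕ = 0.68266583; term = 0.68266583²·(1 − 0.24594372)·394/2683 = 0.051605459.
Central: Wₕ = 0.19787234; term = 0.19787234²·(1 − 0.01771031)·355.7/56 = 0.24428995.
North: Wₕ = 0.11946183; term = 0.11946183²·(1 − 0.08224201)·170/157 = 0.014181943.
Sum = 0.31007735.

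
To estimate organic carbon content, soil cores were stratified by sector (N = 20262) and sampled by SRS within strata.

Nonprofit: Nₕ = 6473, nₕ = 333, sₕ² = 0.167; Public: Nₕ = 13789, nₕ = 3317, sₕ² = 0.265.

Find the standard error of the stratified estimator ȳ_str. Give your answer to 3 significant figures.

Var(ȳ_str) = Σₕ Wₕ²(1 − fₕ)sₕ²/nₕ with Wₕ = Nₕ/N, N = 20262.
Nonprofit: Wₕ = 0.31946501; term = 0.31946501²·(1 − 0.05144446)·0.167/333 = 4.8549146 × 10^-5.
Public: Wₕ = 0.68053499; term = 0.68053499²·(1 − 0.24055406)·0.265/3317 = 2.8099474 × 10^-5.
Sum = 7.664862 × 10^-5.
SE = √(7.664862 × 10^-5) = 0.00875.

0.00875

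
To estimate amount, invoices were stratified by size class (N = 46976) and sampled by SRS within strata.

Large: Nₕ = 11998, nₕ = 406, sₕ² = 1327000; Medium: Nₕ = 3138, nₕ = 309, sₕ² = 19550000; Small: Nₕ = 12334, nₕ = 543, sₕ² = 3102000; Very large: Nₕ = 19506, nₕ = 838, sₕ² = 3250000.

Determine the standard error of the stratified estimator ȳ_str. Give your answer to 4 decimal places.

Var(ȳ_str) = Σₕ Wₕ²(1 − fₕ)sₕ²/nₕ with Wₕ = Nₕ/N, N = 46976.
Large: Wₕ = 0.25540702; term = 0.25540702²·(1 − 0.03383897)·1327000/406 = 205.9966.
Medium: Wₕ = 0.06680007; term = 0.06680007²·(1 − 0.09847036)·19550000/309 = 254.52011.
Small: Wₕ = 0.26255960; term = 0.26255960²·(1 − 0.04402465)·3102000/543 = 376.48223.
Very large: Wₕ = 0.41523331; term = 0.41523331²·(1 − 0.04296114)·3250000/838 = 639.96067.
Sum = 1476.9596.
SE = √(1476.9596) = 38.4312.

38.4312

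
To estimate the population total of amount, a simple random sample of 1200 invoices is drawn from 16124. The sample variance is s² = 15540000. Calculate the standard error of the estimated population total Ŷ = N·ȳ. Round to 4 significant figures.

Var(Ŷ) = N²·Var(ȳ) = N²·(1 − n/N)·s²/n.
f = 1200/16124 = 0.07442322; Var(ȳ) = 0.92557678·15540000/1200 = 11986.219.
Var(Ŷ) = 16124² · 11986.219 = 3.1162177 × 10^12.
SE(Ŷ) = √(3.1162177 × 10^12) = 1.765 × 10^6.

1.765 × 10^6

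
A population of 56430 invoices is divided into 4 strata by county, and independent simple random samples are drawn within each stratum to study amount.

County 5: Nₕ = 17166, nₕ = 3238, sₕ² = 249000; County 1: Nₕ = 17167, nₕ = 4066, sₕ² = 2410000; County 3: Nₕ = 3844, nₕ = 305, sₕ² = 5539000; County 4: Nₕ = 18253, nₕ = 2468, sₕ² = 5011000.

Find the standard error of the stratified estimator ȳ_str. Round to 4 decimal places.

Var(ȳ_str) = Σₕ Wₕ²(1 − fₕ)sₕ²/nₕ with Wₕ = Nₕ/N, N = 56430.
County 5: Wₕ = 0.30419989; term = 0.30419989²·(1 − 0.18862868)·249000/3238 = 5.7737805.
County 1: Wₕ = 0.30421761; term = 0.30421761²·(1 − 0.23684977)·2410000/4066 = 41.862814.
County 3: Wₕ = 0.06811979; term = 0.06811979²·(1 − 0.07934443)·5539000/305 = 77.584572.
County 4: Wₕ = 0.32346270; term = 0.32346270²·(1 − 0.13521065)·5011000/2468 = 183.7122.
Sum = 308.93337.
SE = √(308.93337) = 17.5765.

17.5765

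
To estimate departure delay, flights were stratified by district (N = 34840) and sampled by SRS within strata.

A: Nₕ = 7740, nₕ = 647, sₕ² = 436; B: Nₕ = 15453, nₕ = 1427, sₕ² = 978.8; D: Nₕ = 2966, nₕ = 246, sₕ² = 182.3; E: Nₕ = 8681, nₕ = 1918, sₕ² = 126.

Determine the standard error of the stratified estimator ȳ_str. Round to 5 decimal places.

Var(ȳ_str) = Σₕ Wₕ²(1 − fₕ)sₕ²/nₕ with Wₕ = Nₕ/N, N = 34840.
A: Wₕ = 0.22215844; term = 0.22215844²·(1 − 0.08359173)·436/647 = 0.030478728.
B: Wₕ = 0.44354191; term = 0.44354191²·(1 − 0.09234453)·978.8/1427 = 0.12247863.
D: Wₕ = 0.08513203; term = 0.08513203²·(1 − 0.08293999)·182.3/246 = 0.0049253298.
E: Wₕ = 0.24916762; term = 0.24916762²·(1 − 0.22094229)·126/1918 = 0.0031774212.
Sum = 0.16106011.
SE = √(0.16106011) = 0.40132.

0.40132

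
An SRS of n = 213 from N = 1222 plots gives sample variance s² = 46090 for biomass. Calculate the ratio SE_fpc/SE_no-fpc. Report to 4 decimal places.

0.9087

f = n/N = 213/1222 = 0.17430442.
SE_no-fpc = √(s²/n) = 14.71003; SE_fpc = √((1−f)s²/n) = 13.366679.
Ratio = √(1−f) = 0.90867793.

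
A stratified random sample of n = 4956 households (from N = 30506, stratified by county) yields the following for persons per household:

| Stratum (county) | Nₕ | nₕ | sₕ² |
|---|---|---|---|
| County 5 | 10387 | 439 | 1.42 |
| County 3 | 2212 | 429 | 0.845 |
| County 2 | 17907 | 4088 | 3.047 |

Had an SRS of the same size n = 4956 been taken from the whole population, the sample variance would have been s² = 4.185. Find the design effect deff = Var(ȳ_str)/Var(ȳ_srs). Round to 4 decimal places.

0.7999

Var(ȳ_str) = Σ Wₕ²(1−fₕ)sₕ²/nₕ with Wₕ = Nₕ/30506:
  County 5: (10387/30506)²·(1−439/10387)·1.42/439 = 3.5915275 × 10^-4
  County 3: (2212/30506)²·(1−429/2212)·0.845/429 = 8.3476715 × 10^-6
  County 2: (17907/30506)²·(1−4088/17907)·3.047/4088 = 1.9819399 × 10^-4
  → Var(ȳ_str) = 5.6569441 × 10^-4.
Var(ȳ_srs) = (1 − 4956/30506)·4.185/4956 = 7.0724487 × 10^-4.
deff = (5.6569441 × 10^-4) / (7.0724487 × 10^-4) = 0.7999.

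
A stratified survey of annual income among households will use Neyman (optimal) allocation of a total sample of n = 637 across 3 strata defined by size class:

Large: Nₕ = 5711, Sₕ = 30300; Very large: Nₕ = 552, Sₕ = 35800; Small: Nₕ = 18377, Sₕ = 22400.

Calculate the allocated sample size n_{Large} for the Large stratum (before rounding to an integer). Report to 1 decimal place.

Neyman allocation: nₕ = n·NₕSₕ / Σⱼ NⱼSⱼ.
Σ NⱼSⱼ = 5711·30300 + 552·35800 + 18377·22400 = 6.044497 × 10^8.
n_{Large} = 637·5711·30300 / (6.044497 × 10^8) = 182.4.

182.4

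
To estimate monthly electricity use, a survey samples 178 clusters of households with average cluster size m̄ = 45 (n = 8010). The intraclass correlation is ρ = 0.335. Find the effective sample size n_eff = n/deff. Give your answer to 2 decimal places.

deff = 1 + (45 − 1)·0.335 = 1 + 14.74 = 15.74.
n_eff = 8010 / 15.74 = 508.89.

508.89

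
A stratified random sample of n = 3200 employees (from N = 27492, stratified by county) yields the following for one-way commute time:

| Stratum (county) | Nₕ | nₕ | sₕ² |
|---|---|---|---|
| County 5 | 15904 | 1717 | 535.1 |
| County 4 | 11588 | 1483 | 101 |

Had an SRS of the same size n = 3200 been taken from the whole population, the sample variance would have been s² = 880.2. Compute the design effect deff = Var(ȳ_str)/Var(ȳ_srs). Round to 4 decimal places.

0.4262

Var(ȳ_str) = Σ Wₕ²(1−fₕ)sₕ²/nₕ with Wₕ = Nₕ/27492:
  County 5: (15904/27492)²·(1−1717/15904)·535.1/1717 = 0.093035548
  County 4: (11588/27492)²·(1−1483/11588)·101/1483 = 0.010551455
  → Var(ȳ_str) = 0.103587.
Var(ȳ_srs) = (1 − 3200/27492)·880.2/3200 = 0.24304591.
deff = 0.103587 / 0.24304591 = 0.4262.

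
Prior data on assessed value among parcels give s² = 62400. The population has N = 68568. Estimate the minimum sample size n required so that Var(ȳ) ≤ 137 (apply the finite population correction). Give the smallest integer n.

Without fpc, n₀ = s²/D = 62400/137 = 455.4745.
With fpc, (1 − n/N)·s²/n ≤ D requires n ≥ n₀/(1 + n₀/N) = 455.4745/(1 + 455.4745/68568) = 452.4689.
Rounding up, n = 453.

453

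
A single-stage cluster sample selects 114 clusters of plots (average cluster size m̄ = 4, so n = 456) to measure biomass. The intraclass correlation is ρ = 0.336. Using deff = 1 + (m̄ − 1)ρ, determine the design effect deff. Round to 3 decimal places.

deff = 1 + (4 − 1)·0.336 = 1 + 1.008 = 2.008.

2.008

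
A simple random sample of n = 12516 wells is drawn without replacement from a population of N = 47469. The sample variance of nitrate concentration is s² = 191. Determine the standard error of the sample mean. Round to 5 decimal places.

Under SRS without replacement, Var(ȳ) = (1 − f)·s²/n with f = n/N = 12516/47469 = 0.26366681.
Var(ȳ) = (1 − 0.26366681)·191/12516 = 0.73633319·0.015260467 = 0.011236788.
SE(ȳ) = √(0.011236788) = 0.10600.

0.10600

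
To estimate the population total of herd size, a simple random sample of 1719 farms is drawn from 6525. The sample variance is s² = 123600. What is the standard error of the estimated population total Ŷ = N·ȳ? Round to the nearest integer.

47485

Var(Ŷ) = N²·Var(ȳ) = N²·(1 − n/N)·s²/n.
f = 1719/6525 = 0.26344828; Var(ȳ) = 0.73655172·123600/1719 = 52.95974.
Var(Ŷ) = 6525² · 52.95974 = 2.254794 × 10^9.
SE(Ŷ) = √(2.254794 × 10^9) = 47485.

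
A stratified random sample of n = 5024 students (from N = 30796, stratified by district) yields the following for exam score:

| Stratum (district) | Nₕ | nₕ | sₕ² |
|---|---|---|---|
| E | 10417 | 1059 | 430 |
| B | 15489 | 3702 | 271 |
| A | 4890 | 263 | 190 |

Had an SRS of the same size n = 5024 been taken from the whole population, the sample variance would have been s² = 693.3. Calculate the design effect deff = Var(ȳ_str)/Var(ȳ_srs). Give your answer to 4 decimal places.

Var(ȳ_str) = Σ Wₕ²(1−fₕ)sₕ²/nₕ with Wₕ = Nₕ/30796:
  E: (10417/30796)²·(1−1059/10417)·430/1059 = 0.04173588
  B: (15489/30796)²·(1−3702/15489)·271/3702 = 0.014091944
  A: (4890/30796)²·(1−263/4890)·190/263 = 0.01723525
  → Var(ȳ_str) = 0.073063074.
Var(ȳ_srs) = (1 − 5024/30796)·693.3/5024 = 0.11548495.
deff = 0.073063074 / 0.11548495 = 0.6327.

0.6327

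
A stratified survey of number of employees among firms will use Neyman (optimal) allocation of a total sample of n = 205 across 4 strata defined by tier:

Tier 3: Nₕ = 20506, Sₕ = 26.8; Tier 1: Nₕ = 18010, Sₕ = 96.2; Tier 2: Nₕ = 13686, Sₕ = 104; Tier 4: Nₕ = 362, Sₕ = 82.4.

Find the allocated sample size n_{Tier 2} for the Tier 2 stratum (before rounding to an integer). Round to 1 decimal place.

Neyman allocation: nₕ = n·NₕSₕ / Σⱼ NⱼSⱼ.
Σ NⱼSⱼ = 20506·26.8 + 18010·96.2 + 13686·104 + 362·82.4 = 3.7352956 × 10^6.
n_{Tier 2} = 205·13686·104 / (3.7352956 × 10^6) = 78.1.

78.1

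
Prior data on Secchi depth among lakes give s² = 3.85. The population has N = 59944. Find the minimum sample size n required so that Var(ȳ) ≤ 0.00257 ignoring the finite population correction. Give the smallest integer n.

1499

Without fpc, n₀ = s²/D = 3.85/0.00257 = 1498.0545.
Rounding up, n = 1499.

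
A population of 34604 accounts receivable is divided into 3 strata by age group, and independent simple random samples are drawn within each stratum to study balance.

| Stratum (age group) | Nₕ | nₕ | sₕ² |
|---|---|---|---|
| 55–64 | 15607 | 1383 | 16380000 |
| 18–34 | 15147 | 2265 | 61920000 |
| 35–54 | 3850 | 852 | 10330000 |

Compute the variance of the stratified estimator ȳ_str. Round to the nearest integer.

6767

Var(ȳ_str) = Σₕ Wₕ²(1 − fₕ)sₕ²/nₕ with Wₕ = Nₕ/N, N = 34604.
55–64: Wₕ = 0.45101722; term = 0.45101722²·(1 − 0.08861408)·16380000/1383 = 2195.7368.
18–34: Wₕ = 0.43772396; term = 0.43772396²·(1 − 0.14953456)·61920000/2265 = 4454.7163.
35–54: Wₕ = 0.11125881; term = 0.11125881²·(1 − 0.22129870)·10330000/852 = 116.86931.
Sum = 6767.3224.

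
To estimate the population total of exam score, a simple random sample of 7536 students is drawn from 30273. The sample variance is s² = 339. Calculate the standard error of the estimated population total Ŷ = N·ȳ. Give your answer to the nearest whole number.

Var(Ŷ) = N²·Var(ȳ) = N²·(1 − n/N)·s²/n.
f = 7536/30273 = 0.24893469; Var(ȳ) = 0.75106531·339/7536 = 0.033785979.
Var(Ŷ) = 30273² · 0.033785979 = 3.0963313 × 10^7.
SE(Ŷ) = √(3.0963313 × 10^7) = 5564.

5564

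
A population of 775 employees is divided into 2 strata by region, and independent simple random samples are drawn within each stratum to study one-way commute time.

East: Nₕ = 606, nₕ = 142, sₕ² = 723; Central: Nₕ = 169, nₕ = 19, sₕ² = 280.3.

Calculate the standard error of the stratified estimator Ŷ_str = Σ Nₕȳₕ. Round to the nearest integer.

1344

Var(Ŷ_str) = Σₕ Nₕ²(1 − fₕ)sₕ²/nₕ.
East: 606²·(1 − 142/606)·723/142 = 1.4316622 × 10^6.
Central: 169²·(1 − 19/169)·280.3/19 = 373979.21.
Sum = 1.8056414 × 10^6.
SE = √(1.8056414 × 10^6) = 1344.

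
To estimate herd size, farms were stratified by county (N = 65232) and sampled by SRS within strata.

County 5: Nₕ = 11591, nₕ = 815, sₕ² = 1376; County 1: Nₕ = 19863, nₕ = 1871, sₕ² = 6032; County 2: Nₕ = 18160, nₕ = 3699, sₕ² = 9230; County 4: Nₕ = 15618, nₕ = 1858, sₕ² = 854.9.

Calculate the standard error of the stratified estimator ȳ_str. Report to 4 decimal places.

Var(ȳ_str) = Σₕ Wₕ²(1 − fₕ)sₕ²/nₕ with Wₕ = Nₕ/N, N = 65232.
County 5: Wₕ = 0.17768886; term = 0.17768886²·(1 − 0.07031317)·1376/815 = 0.049558474.
County 1: Wₕ = 0.30449779; term = 0.30449779²·(1 − 0.09419524)·6032/1871 = 0.2707637.
County 2: Wₕ = 0.27839097; term = 0.27839097²·(1 − 0.20368943)·9230/3699 = 0.15399625.
County 4: Wₕ = 0.23942237; term = 0.23942237²·(1 − 0.11896530)·854.9/1858 = 0.023237643.
Sum = 0.49755607.
SE = √(0.49755607) = 0.7054.

0.7054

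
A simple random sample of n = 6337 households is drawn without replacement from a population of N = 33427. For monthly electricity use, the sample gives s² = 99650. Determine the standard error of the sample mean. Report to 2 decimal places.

Under SRS without replacement, Var(ȳ) = (1 − f)·s²/n with f = n/N = 6337/33427 = 0.18957729.
Var(ȳ) = (1 − 0.18957729)·99650/6337 = 0.81042271·15.725107 = 12.743983.
SE(ȳ) = √(12.743983) = 3.57.

3.57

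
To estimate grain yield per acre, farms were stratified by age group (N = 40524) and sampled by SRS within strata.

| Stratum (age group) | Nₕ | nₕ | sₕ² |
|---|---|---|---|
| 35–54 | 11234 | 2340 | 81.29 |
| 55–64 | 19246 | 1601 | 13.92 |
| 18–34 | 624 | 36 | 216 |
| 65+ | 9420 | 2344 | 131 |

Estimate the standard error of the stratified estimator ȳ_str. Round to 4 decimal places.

Var(ȳ_str) = Σₕ Wₕ²(1 − fₕ)sₕ²/nₕ with Wₕ = Nₕ/N, N = 40524.
35–54: Wₕ = 0.27721844; term = 0.27721844²·(1 − 0.20829624)·81.29/2340 = 0.0021136263.
55–64: Wₕ = 0.47492844; term = 0.47492844²·(1 − 0.08318612)·13.92/1601 = 0.0017979824.
18–34: Wₕ = 0.01539828; term = 0.01539828²·(1 − 0.05769231)·216/36 = 0.0013405671.
65+: Wₕ = 0.23245484; term = 0.23245484²·(1 − 0.24883227)·131/2344 = 0.0022684426.
Sum = 0.0075206184.
SE = √(0.0075206184) = 0.0867.

0.0867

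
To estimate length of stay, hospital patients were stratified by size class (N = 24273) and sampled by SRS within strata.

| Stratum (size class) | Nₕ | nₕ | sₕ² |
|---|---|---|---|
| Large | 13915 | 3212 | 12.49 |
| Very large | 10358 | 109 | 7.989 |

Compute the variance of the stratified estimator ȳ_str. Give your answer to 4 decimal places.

0.0142

Var(ȳ_str) = Σₕ Wₕ²(1 − fₕ)sₕ²/nₕ with Wₕ = Nₕ/N, N = 24273.
Large: Wₕ = 0.57327071; term = 0.57327071²·(1 − 0.23083004)·12.49/3212 = 9.8294389 × 10^-4.
Very large: Wₕ = 0.42672929; term = 0.42672929²·(1 − 0.01052327)·7.989/109 = 0.013206156.
Sum = 0.0141891.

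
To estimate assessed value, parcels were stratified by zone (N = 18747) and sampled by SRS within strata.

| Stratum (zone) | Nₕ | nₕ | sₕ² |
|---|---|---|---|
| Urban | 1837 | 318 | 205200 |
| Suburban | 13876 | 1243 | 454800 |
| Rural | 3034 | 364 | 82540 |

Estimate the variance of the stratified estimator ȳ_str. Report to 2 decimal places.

Var(ȳ_str) = Σₕ Wₕ²(1 − fₕ)sₕ²/nₕ with Wₕ = Nₕ/N, N = 18747.
Urban: Wₕ = 0.09798901; term = 0.09798901²·(1 − 0.17310833)·205200/318 = 5.1233451.
Suburban: Wₕ = 0.74017176; term = 0.74017176²·(1 − 0.08957913)·454800/1243 = 182.49735.
Rural: Wₕ = 0.16183923; term = 0.16183923²·(1 − 0.11997363)·82540/364 = 5.2266854.
Sum = 192.84738.

192.85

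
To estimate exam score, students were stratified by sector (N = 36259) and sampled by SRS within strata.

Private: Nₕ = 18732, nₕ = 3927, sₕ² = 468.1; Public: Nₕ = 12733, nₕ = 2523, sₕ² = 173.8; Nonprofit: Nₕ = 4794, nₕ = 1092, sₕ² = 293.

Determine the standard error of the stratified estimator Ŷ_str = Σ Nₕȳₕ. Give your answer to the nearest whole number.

6839

Var(Ŷ_str) = Σₕ Nₕ²(1 − fₕ)sₕ²/nₕ.
Private: 18732²·(1 − 3927/18732)·468.1/3927 = 3.3057522 × 10^7.
Public: 12733²·(1 − 2523/12733)·173.8/2523 = 8.9554828 × 10^6.
Nonprofit: 4794²·(1 − 1092/4794)·293/1092 = 4.7618907 × 10^6.
Sum = 4.6774896 × 10^7.
SE = √(4.6774896 × 10^7) = 6839.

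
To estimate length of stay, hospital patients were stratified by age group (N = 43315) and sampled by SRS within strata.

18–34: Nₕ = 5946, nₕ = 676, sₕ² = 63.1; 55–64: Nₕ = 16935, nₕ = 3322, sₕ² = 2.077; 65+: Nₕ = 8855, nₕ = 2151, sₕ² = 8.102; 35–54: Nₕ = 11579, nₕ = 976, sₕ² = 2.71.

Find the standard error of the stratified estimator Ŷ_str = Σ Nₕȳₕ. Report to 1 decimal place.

Var(Ŷ_str) = Σₕ Nₕ²(1 − fₕ)sₕ²/nₕ.
18–34: 5946²·(1 − 676/5946)·63.1/676 = 2.9249482 × 10^6.
55–64: 16935²·(1 − 3322/16935)·2.077/3322 = 144137.14.
65+: 8855²·(1 − 2151/8855)·8.102/2151 = 223601.34.
35–54: 11579²·(1 − 976/11579)·2.71/976 = 340893.95.
Sum = 3.6335806 × 10^6.
SE = √(3.6335806 × 10^6) = 1906.2.

1906.2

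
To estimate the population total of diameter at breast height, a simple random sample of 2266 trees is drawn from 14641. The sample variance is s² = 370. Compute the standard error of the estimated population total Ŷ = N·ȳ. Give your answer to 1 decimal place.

Var(Ŷ) = N²·Var(ȳ) = N²·(1 − n/N)·s²/n.
f = 2266/14641 = 0.15477085; Var(ȳ) = 0.84522915·370/2266 = 0.13801182.
Var(Ŷ) = 14641² · 0.13801182 = 2.9584059 × 10^7.
SE(Ŷ) = √(2.9584059 × 10^7) = 5439.1.

5439.1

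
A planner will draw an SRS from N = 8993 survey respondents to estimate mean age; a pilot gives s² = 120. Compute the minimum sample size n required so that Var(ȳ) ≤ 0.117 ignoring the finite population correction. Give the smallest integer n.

Without fpc, n₀ = s²/D = 120/0.117 = 1025.6410.
Rounding up, n = 1026.

1026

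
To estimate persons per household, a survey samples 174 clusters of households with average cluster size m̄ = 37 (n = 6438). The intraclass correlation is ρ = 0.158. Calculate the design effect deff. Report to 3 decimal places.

6.688

deff = 1 + (37 − 1)·0.158 = 1 + 5.688 = 6.688.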